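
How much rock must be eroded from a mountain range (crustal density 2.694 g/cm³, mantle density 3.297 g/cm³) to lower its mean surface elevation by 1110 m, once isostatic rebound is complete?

Net drop Δ = e − u = e − e ρ_c/ρ_m = e (ρ_m − ρ_c)/ρ_m.
e = Δ ρ_m/(ρ_m − ρ_c) = 1110 m × 3.297/0.603 = 6070 m.

6070 m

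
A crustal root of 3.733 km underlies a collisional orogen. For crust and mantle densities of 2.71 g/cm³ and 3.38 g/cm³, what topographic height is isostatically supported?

0.923 km

For local isostatic compensation: ρ_c h = (ρ_m − ρ_c) r.
h = r (ρ_m − ρ_c) / ρ_c = 3.733 km × (3.38 − 2.71) / 2.71 = 0.923 km.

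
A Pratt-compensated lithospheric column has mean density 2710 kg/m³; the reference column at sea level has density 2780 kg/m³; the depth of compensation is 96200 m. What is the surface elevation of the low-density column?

2480 m

ρ_ref D = ρ (D + h) → h = D (ρ_ref − ρ)/ρ.
h = 96200 m × (2780 − 2710)/2710 = 2480 m.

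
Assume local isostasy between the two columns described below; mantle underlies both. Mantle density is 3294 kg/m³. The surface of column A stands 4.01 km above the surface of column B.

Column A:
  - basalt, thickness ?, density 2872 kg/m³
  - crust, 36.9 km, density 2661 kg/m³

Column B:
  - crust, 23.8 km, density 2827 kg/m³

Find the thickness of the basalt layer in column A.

Take the compensation level at the base of the deeper column (depth z_c below the surface of column A) and equate Σ ρ_i t_i down to z_c; mantle fills any gap and the z_c terms cancel.
Column A: x×2872 + 36.9×2661 + (z_c − 36.9 − x)×3294
Column B: 4.01×0 + 23.8×2827 + (z_c − 4.01 − 23.8)×3294
The z_c×3294 term appears on both sides and cancels. Collect the known terms of each column as K = Σ(ρt)_known − 3294 × (depth of known layers): K_A = 98190.9 − 3294×36.9 = −23357.7; K_B = 67282.6 − 3294×(4.01 + 23.8) = −24323.54.
Balance: K_A − x×(3294 − 2872) = K_B, so x = (K_A − K_B)/(3294 − 2872) = 965.84/422 = 2.29 km.

2.29 km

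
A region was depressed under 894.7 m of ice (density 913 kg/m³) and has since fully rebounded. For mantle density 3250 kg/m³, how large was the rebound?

Removing the load lets mantle flow back in; uplift u satisfies ρ_ice t = ρ_m u.
u = t ρ_ice/ρ_m = 894.7 m × 913/3250 = 251 m.

251 m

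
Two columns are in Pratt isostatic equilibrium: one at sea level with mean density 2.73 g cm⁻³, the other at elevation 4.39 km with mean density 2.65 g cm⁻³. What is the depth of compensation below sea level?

ρ_ref D = ρ (D + h) → D (ρ_ref − ρ) = ρ h.
D = ρ h/(ρ_ref − ρ) = 2.65 × 4.39 km/(2.73 − 2.65) = 145 km.

145 km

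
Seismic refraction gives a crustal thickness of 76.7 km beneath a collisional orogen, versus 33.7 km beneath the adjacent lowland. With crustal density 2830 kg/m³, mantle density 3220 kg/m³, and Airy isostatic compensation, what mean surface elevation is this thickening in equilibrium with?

5.21 km

Excess crust Δ = 76.7 km − 33.7 km = 43 km, split between elevation h and root r with h + r = Δ.
Airy balance ρ_c h = (ρ_m − ρ_c) r gives r = h ρ_c/(ρ_m − ρ_c), so h (1 + ρ_c/(ρ_m − ρ_c)) = Δ, i.e. h = Δ (ρ_m − ρ_c)/ρ_m.
h = 43 km × 390/3220 = 5.21 km.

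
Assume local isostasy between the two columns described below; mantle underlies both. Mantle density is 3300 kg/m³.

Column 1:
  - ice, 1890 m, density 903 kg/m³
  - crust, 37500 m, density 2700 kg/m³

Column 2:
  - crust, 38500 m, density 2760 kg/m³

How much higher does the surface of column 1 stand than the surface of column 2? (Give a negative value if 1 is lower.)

1890 m

For any compensation level in the mantle, the mantle terms cancel and isostasy reduces to e = (Σt_1 − Σt_2) − (Σ(ρt)_1 − Σ(ρt)_2) / ρ_m.
Σt_1 = 39390 m; Σt_2 = 38500 m; Σ(ρt)_1 = 102956670; Σ(ρt)_2 = 106260000 (in m·kg/m³).
e = (39390 − 38500) − (102956670 − 106260000) / 3300 = 1890 m.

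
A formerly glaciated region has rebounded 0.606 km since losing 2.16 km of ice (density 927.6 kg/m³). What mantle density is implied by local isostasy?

ρ_m = ρ_ice t / u = 927.6 × 2.16 km/0.606 km = 3310 kg/m³.

3310 kg/m³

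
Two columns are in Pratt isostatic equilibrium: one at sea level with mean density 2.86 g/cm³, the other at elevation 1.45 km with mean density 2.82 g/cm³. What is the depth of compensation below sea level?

ρ_ref D = ρ (D + h) → D (ρ_ref − ρ) = ρ h.
D = ρ h/(ρ_ref − ρ) = 2.82 × 1.45 km/(2.86 − 2.82) = 102 km.

102 km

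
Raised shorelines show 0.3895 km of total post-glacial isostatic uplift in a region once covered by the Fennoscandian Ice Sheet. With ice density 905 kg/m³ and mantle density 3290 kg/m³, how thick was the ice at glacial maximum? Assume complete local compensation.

1.42 km

u = t ρ_ice/ρ_m → t = u ρ_m/ρ_ice = 0.3895 km × 3290/905 = 1.42 km.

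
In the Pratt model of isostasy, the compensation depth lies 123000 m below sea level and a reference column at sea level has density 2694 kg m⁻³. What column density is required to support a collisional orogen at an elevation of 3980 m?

Pratt balance: ρ_ref D = ρ (D + h).
ρ = ρ_ref D/(D + h) = 2694 × 123000 m/(123000 m + 3980 m) = 2610 kg m⁻³.

2610 kg m⁻³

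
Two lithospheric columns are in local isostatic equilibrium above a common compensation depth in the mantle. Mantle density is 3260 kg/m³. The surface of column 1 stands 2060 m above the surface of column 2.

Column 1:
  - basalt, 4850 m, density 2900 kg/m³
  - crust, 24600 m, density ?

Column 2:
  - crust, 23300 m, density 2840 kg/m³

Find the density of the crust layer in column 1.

2660 kg/m³

Take the compensation level at the base of the deeper column (depth z_c below the surface of column 1) and equate Σ ρ_i t_i down to z_c; mantle fills any gap and the z_c terms cancel.
Column 1: 4850×2900 + 24600×ρ + (z_c − 29450)×3260
Column 2: 2060×0 + 23300×2840 + (z_c − 2060 − 23300)×3260
The z_c×3260 term appears on both sides and cancels. Collect the known terms of each column as K = Σ(ρt)_known − 3260 × (depth of known layers): K_1 = 14065000 − 3260×29450 = −81942000; K_2 = 66172000 − 3260×(2060 + 23300) = −16501600.
Balance: K_1 + 24600×ρ = K_2, so ρ = (K_2 − K_1)/24600 = 65440400/24600 = 2660 kg/m³.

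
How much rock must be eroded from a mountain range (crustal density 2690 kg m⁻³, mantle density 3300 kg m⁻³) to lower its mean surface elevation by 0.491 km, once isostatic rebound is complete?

Net drop Δ = e − u = e − e ρ_c/ρ_m = e (ρ_m − ρ_c)/ρ_m.
e = Δ ρ_m/(ρ_m − ρ_c) = 0.491 km × 3300/610 = 2.66 km.

2.66 km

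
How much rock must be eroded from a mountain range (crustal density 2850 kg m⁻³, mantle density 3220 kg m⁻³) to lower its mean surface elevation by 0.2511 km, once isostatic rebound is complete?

Net drop Δ = e − u = e − e ρ_c/ρ_m = e (ρ_m − ρ_c)/ρ_m.
e = Δ ρ_m/(ρ_m − ρ_c) = 0.2511 km × 3220/370 = 2.19 km.

2.19 km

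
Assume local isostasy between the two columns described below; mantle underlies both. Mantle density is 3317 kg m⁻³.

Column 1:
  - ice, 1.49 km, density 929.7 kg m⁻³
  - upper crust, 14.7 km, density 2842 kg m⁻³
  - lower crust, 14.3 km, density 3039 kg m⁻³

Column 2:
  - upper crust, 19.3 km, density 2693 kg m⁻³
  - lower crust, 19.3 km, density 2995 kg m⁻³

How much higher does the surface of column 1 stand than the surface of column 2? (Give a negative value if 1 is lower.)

For any compensation level in the mantle, the mantle terms cancel and isostasy reduces to e = (Σt_1 − Σt_2) − (Σ(ρt)_1 − Σ(ρt)_2) / ρ_m.
Σt_1 = 30.49 km; Σt_2 = 38.6 km; Σ(ρt)_1 = 86620.353; Σ(ρt)_2 = 109778.4 (in km·kg m⁻³).
e = (30.49 − 38.6) − (86620.353 − 109778.4) / 3317 = −1.13 km.

−1.13 km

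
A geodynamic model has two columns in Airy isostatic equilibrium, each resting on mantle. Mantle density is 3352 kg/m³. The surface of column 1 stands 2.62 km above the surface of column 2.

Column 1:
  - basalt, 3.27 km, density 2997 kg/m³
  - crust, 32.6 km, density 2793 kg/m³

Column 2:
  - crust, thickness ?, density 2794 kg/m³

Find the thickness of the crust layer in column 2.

Take the compensation level at the base of the deeper column (depth z_c below the surface of column 1) and equate Σ ρ_i t_i down to z_c; mantle fills any gap and the z_c terms cancel.
Column 1: 3.27×2997 + 32.6×2793 + (z_c − 35.87)×3352
Column 2: 2.62×0 + x×2794 + (z_c − 2.62 − 0 − x)×3352
The z_c×3352 term appears on both sides and cancels. Collect the known terms of each column as K = Σ(ρt)_known − 3352 × (depth of known layers): K_1 = 100851.99 − 3352×35.87 = −19384.25; K_2 = 0 − 3352×(2.62 + 0) = −8782.24.
Balance: K_1 = K_2 − x×(3352 − 2794), so x = (K_2 − K_1)/(3352 − 2794) = 10602/558 = 19 km.

19 km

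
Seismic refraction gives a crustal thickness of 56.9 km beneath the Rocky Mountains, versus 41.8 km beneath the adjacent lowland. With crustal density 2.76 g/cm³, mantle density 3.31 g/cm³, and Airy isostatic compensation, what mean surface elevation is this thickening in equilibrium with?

Excess crust Δ = 56.9 km − 41.8 km = 15.1 km, split between elevation h and root r with h + r = Δ.
Airy balance ρ_c h = (ρ_m − ρ_c) r gives r = h ρ_c/(ρ_m − ρ_c), so h (1 + ρ_c/(ρ_m − ρ_c)) = Δ, i.e. h = Δ (ρ_m − ρ_c)/ρ_m.
h = 15.1 km × 0.55/3.31 = 2.51 km.

2.51 km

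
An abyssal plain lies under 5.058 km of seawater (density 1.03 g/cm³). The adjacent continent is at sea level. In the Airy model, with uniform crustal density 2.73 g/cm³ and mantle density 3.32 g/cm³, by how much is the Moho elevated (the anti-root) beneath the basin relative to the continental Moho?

Equating mass per unit area of the two columns: replacing crust with seawater at the top is compensated by replacing crust with mantle at the base: d (ρ_c − ρ_w) = a (ρ_m − ρ_c).
a = d (ρ_c − ρ_w)/(ρ_m − ρ_c) = 5.058 km × 1.7/0.59 = 14.6 km.

14.6 km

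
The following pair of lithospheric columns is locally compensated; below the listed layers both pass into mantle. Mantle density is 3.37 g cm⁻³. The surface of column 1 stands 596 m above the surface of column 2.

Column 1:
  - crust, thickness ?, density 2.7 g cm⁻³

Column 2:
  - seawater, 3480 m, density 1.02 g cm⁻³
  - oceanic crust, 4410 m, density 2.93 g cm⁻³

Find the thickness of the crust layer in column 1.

Take the compensation level at the base of the deeper column (depth z_c below the surface of column 1) and equate Σ ρ_i t_i down to z_c; mantle fills any gap and the z_c terms cancel.
Column 1: x×2.7 + (z_c − 0 − x)×3.37
Column 2: 596×0 + 3480×1.02 + 4410×2.93 + (z_c − 596 − 7890)×3.37
The z_c×3.37 term appears on both sides and cancels. Collect the known terms of each column as K = Σ(ρt)_known − 3.37 × (depth of known layers): K_1 = 0 − 3.37×0 = 0; K_2 = 16470.9 − 3.37×(596 + 7890) = −12126.92.
Balance: K_1 − x×(3.37 − 2.7) = K_2, so x = (K_1 − K_2)/(3.37 − 2.7) = 12126.9/0.67 = 18100 m.

18100 m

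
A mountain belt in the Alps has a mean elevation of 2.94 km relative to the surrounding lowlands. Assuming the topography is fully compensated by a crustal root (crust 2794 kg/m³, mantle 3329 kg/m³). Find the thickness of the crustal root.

For local isostatic compensation: the weight of the topography is balanced by the buoyancy of the root, ρ_c h = (ρ_m − ρ_c) r.
r = h · ρ_c / (ρ_m − ρ_c) = 2.94 km × 2794 / (3329 − 2794) = 15.4 km.

15.4 km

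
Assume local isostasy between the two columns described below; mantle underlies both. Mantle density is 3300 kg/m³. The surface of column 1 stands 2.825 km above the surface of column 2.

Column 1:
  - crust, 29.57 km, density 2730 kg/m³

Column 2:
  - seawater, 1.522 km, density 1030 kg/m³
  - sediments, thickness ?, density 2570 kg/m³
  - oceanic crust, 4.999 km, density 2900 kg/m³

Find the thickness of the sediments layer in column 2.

Take the compensation level at the base of the deeper column (depth z_c below the surface of column 1) and equate Σ ρ_i t_i down to z_c; mantle fills any gap and the z_c terms cancel.
Column 1: 29.57×2730 + (z_c − 29.57)×3300
Column 2: 2.825×0 + 1.522×1030 + x×2570 + 4.999×2900 + (z_c − 2.825 − 6.521 − x)×3300
The z_c×3300 term appears on both sides and cancels. Collect the known terms of each column as K = Σ(ρt)_known − 3300 × (depth of known layers): K_1 = 80726.1 − 3300×29.57 = −16854.9; K_2 = 16064.76 − 3300×(2.825 + 6.521) = −14777.04.
Balance: K_1 = K_2 − x×(3300 − 2570), so x = (K_2 − K_1)/(3300 − 2570) = 2077.86/730 = 2.85 km.

2.85 km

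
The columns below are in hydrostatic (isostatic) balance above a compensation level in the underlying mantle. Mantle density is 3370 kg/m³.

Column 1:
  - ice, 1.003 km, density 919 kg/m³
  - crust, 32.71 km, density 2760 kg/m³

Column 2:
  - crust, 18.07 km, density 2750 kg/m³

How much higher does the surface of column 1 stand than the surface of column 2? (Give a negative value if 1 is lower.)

For any compensation level in the mantle, the mantle terms cancel and isostasy reduces to e = (Σt_1 − Σt_2) − (Σ(ρt)_1 − Σ(ρt)_2) / ρ_m.
Σt_1 = 33.713 km; Σt_2 = 18.07 km; Σ(ρt)_1 = 91201.357; Σ(ρt)_2 = 49692.5 (in km·kg/m³).
e = (33.713 − 18.07) − (91201.357 − 49692.5) / 3370 = 3.33 km.

3.33 km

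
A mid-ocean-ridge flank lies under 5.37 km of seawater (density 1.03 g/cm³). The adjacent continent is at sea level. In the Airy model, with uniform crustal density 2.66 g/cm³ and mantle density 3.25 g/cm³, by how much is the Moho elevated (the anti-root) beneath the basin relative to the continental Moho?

14.8 km

In Airy isostatic equilibrium: replacing crust with seawater at the top is compensated by replacing crust with mantle at the base: d (ρ_c − ρ_w) = a (ρ_m − ρ_c).
a = d (ρ_c − ρ_w)/(ρ_m − ρ_c) = 5.37 km × 1.63/0.59 = 14.8 km.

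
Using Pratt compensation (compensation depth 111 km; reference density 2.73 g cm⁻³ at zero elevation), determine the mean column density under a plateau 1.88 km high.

2.68 g cm⁻³

Pratt balance: ρ_ref D = ρ (D + h).
ρ = ρ_ref D/(D + h) = 2.73 × 111 km/(111 km + 1.88 km) = 2.68 g cm⁻³.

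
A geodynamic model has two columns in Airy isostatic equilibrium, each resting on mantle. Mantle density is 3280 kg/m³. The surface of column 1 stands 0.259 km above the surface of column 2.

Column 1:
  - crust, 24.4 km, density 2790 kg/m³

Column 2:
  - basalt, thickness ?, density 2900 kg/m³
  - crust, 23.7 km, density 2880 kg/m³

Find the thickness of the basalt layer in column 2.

Take the compensation level at the base of the deeper column (depth z_c below the surface of column 1) and equate Σ ρ_i t_i down to z_c; mantle fills any gap and the z_c terms cancel.
Column 1: 24.4×2790 + (z_c − 24.4)×3280
Column 2: 0.259×0 + x×2900 + 23.7×2880 + (z_c − 0.259 − 23.7 − x)×3280
The z_c×3280 term appears on both sides and cancels. Collect the known terms of each column as K = Σ(ρt)_known − 3280 × (depth of known layers): K_1 = 68076 − 3280×24.4 = −11956; K_2 = 68256 − 3280×(0.259 + 23.7) = −10329.52.
Balance: K_1 = K_2 − x×(3280 − 2900), so x = (K_2 − K_1)/(3280 − 2900) = 1626.48/380 = 4.28 km.

4.28 km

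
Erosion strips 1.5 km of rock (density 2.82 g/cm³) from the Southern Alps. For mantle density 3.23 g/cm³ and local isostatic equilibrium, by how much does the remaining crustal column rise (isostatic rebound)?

1.31 km

Unloading: uplift u = e ρ_c/ρ_m = 1.5 km × 2.82/3.23 = 1.31 km.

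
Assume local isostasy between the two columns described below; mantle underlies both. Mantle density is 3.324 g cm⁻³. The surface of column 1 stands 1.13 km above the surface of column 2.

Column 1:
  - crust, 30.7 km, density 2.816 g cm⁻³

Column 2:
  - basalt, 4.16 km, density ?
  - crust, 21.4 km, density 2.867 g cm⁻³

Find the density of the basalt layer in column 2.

Take the compensation level at the base of the deeper column (depth z_c below the surface of column 1) and equate Σ ρ_i t_i down to z_c; mantle fills any gap and the z_c terms cancel.
Column 1: 30.7×2.816 + (z_c − 30.7)×3.324
Column 2: 1.13×0 + 4.16×ρ + 21.4×2.867 + (z_c − 1.13 − 25.56)×3.324
The z_c×3.324 term appears on both sides and cancels. Collect the known terms of each column as K = Σ(ρt)_known − 3.324 × (depth of known layers): K_1 = 86.4512 − 3.324×30.7 = −15.5956; K_2 = 61.3538 − 3.324×(1.13 + 25.56) = −27.36376.
Balance: K_1 = K_2 + 4.16×ρ, so ρ = (K_1 − K_2)/4.16 = 11.7682/4.16 = 2.83 g cm⁻³.

2.83 g cm⁻³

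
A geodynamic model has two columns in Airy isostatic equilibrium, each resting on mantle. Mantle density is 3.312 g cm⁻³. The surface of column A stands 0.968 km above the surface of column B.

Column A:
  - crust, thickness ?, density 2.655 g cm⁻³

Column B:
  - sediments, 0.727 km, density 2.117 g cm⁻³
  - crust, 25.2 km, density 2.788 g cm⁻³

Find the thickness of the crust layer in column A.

Take the compensation level at the base of the deeper column (depth z_c below the surface of column A) and equate Σ ρ_i t_i down to z_c; mantle fills any gap and the z_c terms cancel.
Column A: x×2.655 + (z_c − 0 − x)×3.312
Column B: 0.968×0 + 0.727×2.117 + 25.2×2.788 + (z_c − 0.968 − 25.927)×3.312
The z_c×3.312 term appears on both sides and cancels. Collect the known terms of each column as K = Σ(ρt)_known − 3.312 × (depth of known layers): K_A = 0 − 3.312×0 = 0; K_B = 71.796659 − 3.312×(0.968 + 25.927) = −17.279581.
Balance: K_A − x×(3.312 − 2.655) = K_B, so x = (K_A − K_B)/(3.312 − 2.655) = 17.2796/0.657 = 26.3 km.

26.3 km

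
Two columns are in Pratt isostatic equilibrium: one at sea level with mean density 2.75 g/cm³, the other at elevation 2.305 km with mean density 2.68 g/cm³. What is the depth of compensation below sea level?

ρ_ref D = ρ (D + h) → D (ρ_ref − ρ) = ρ h.
D = ρ h/(ρ_ref − ρ) = 2.68 × 2.305 km/(2.75 − 2.68) = 88.2 km.

88.2 km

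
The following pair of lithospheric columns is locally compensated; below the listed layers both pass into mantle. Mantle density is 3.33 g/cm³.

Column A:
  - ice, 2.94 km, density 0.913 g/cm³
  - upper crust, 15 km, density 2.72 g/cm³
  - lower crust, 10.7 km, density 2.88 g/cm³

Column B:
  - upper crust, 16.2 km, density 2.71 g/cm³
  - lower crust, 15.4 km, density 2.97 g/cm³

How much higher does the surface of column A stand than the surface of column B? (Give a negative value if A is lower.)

1.65 km

For any compensation level in the mantle, the mantle terms cancel and isostasy reduces to e = (Σt_A − Σt_B) − (Σ(ρt)_A − Σ(ρt)_B) / ρ_m.
Σt_A = 28.64 km; Σt_B = 31.6 km; Σ(ρt)_A = 74.30022; Σ(ρt)_B = 89.64 (in km·g/cm³).
e = (28.64 − 31.6) − (74.30022 − 89.64) / 3.33 = 1.65 km.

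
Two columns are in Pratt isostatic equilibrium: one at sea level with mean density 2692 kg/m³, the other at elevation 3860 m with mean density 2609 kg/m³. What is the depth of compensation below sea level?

ρ_ref D = ρ (D + h) → D (ρ_ref − ρ) = ρ h.
D = ρ h/(ρ_ref − ρ) = 2609 × 3860 m/(2692 − 2609) = 121000 m.

121000 m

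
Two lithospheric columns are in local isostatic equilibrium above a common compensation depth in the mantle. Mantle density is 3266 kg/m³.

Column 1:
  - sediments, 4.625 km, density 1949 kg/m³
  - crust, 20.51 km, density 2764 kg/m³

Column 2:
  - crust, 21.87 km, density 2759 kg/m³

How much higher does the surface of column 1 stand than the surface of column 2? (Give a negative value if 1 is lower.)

For any compensation level in the mantle, the mantle terms cancel and isostasy reduces to e = (Σt_1 − Σt_2) − (Σ(ρt)_1 − Σ(ρt)_2) / ρ_m.
Σt_1 = 25.135 km; Σt_2 = 21.87 km; Σ(ρt)_1 = 65703.765; Σ(ρt)_2 = 60339.33 (in km·kg/m³).
e = (25.135 − 21.87) − (65703.765 − 60339.33) / 3266 = 1.62 km.

1.62 km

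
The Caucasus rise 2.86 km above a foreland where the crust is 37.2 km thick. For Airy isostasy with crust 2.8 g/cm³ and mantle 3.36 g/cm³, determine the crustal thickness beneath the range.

54.4 km

Root depth r = h ρ_c / (ρ_m − ρ_c) = 2.86 km × 2.8 / 0.56 = 14.3 km.
Total thickness = T + h + r = 37.2 km + 2.86 km + 14.3 km = 54.4 km.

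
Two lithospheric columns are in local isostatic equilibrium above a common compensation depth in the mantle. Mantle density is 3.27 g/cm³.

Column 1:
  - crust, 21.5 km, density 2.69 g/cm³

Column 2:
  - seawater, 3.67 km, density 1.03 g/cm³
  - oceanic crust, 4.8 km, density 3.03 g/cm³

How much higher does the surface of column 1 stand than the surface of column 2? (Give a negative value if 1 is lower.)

For any compensation level in the mantle, the mantle terms cancel and isostasy reduces to e = (Σt_1 − Σt_2) − (Σ(ρt)_1 − Σ(ρt)_2) / ρ_m.
Σt_1 = 21.5 km; Σt_2 = 8.47 km; Σ(ρt)_1 = 57.835; Σ(ρt)_2 = 18.3241 (in km·g/cm³).
e = (21.5 − 8.47) − (57.835 − 18.3241) / 3.27 = 0.947 km.

0.947 km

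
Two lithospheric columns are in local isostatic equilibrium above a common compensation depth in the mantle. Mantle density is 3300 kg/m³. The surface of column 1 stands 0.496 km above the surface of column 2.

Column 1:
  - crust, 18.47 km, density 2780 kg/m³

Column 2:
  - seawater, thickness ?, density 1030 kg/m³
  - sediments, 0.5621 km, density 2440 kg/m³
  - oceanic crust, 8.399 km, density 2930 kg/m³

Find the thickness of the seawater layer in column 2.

1.93 km

Take the compensation level at the base of the deeper column (depth z_c below the surface of column 1) and equate Σ ρ_i t_i down to z_c; mantle fills any gap and the z_c terms cancel.
Column 1: 18.47×2780 + (z_c − 18.47)×3300
Column 2: 0.496×0 + x×1030 + 0.5621×2440 + 8.399×2930 + (z_c − 0.496 − 8.9611 − x)×3300
The z_c×3300 term appears on both sides and cancels. Collect the known terms of each column as K = Σ(ρt)_known − 3300 × (depth of known layers): K_1 = 51346.6 − 3300×18.47 = −9604.4; K_2 = 25980.594 − 3300×(0.496 + 8.9611) = −5227.836.
Balance: K_1 = K_2 − x×(3300 − 1030), so x = (K_2 − K_1)/(3300 − 1030) = 4376.56/2270 = 1.93 km.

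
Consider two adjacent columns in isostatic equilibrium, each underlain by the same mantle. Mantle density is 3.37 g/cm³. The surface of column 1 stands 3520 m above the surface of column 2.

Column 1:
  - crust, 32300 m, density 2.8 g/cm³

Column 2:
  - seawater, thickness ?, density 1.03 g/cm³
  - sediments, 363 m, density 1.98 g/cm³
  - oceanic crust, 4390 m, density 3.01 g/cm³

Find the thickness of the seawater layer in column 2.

1910 m

Take the compensation level at the base of the deeper column (depth z_c below the surface of column 1) and equate Σ ρ_i t_i down to z_c; mantle fills any gap and the z_c terms cancel.
Column 1: 32300×2.8 + (z_c − 32300)×3.37
Column 2: 3520×0 + x×1.03 + 363×1.98 + 4390×3.01 + (z_c − 3520 − 4753 − x)×3.37
The z_c×3.37 term appears on both sides and cancels. Collect the known terms of each column as K = Σ(ρt)_known − 3.37 × (depth of known layers): K_1 = 90440 − 3.37×32300 = −18411; K_2 = 13932.64 − 3.37×(3520 + 4753) = −13947.37.
Balance: K_1 = K_2 − x×(3.37 − 1.03), so x = (K_2 − K_1)/(3.37 − 1.03) = 4463.63/2.34 = 1910 m.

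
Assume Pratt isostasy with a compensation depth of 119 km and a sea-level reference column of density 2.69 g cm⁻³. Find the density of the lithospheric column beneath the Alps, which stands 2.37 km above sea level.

Pratt balance: ρ_ref D = ρ (D + h).
ρ = ρ_ref D/(D + h) = 2.69 × 119 km/(119 km + 2.37 km) = 2.64 g cm⁻³.

2.64 g cm⁻³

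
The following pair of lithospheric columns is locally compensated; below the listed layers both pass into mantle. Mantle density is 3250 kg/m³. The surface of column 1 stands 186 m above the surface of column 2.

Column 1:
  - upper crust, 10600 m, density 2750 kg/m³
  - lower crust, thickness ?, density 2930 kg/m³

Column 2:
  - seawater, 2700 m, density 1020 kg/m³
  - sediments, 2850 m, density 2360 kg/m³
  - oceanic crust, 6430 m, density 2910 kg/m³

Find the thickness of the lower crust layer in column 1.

18900 m

Take the compensation level at the base of the deeper column (depth z_c below the surface of column 1) and equate Σ ρ_i t_i down to z_c; mantle fills any gap and the z_c terms cancel.
Column 1: 10600×2750 + x×2930 + (z_c − 10600 − x)×3250
Column 2: 186×0 + 2700×1020 + 2850×2360 + 6430×2910 + (z_c − 186 − 11980)×3250
The z_c×3250 term appears on both sides and cancels. Collect the known terms of each column as K = Σ(ρt)_known − 3250 × (depth of known layers): K_1 = 29150000 − 3250×10600 = −5300000; K_2 = 28191300 − 3250×(186 + 11980) = −11348200.
Balance: K_1 − x×(3250 − 2930) = K_2, so x = (K_1 − K_2)/(3250 − 2930) = 6048200/320 = 18900 m.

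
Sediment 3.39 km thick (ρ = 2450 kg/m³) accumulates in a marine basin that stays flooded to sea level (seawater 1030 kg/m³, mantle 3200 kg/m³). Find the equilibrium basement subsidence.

2.22 km

Submarine loading: the sediment displaces seawater, and the subsidence is in turn flooded, so s (ρ_m − ρ_w) = t (ρ_sed − ρ_w).
s = 3.39 km × (2450 − 1030) / (3200 − 1030) = 2.22 km.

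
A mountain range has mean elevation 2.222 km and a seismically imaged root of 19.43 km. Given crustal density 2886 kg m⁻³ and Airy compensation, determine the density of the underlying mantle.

3220 kg m⁻³

Airy balance: ρ_c h = (ρ_m − ρ_c) r → ρ_m = ρ_c (1 + h/r).
ρ_m = 2886 × (1 + 2.222 km/19.43 km) = 3220 kg m⁻³.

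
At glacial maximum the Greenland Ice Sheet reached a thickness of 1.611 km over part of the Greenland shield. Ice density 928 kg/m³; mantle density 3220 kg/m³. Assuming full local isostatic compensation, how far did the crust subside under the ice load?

By Archimedes' principle applied to the lithosphere: the ice load ρ_ice t is balanced by mantle displaced below, ρ_m s.
s = t ρ_ice / ρ_m = 1.611 km × 928/3220 = 0.464 km.

0.464 km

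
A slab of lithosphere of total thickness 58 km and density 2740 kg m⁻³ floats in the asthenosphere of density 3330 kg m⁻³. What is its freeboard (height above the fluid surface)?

10.3 km

Floating equilibrium: submerged depth d = t ρ_obj/ρ_fluid = 58 km × 2740/3330 = 47.72 km.
Freeboard = t − d = 58 km − 47.72 km = 10.3 km.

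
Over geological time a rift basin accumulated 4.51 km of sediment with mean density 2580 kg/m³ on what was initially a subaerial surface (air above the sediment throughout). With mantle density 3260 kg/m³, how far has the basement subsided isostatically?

Subaerial load: s = t ρ_sed / ρ_m = 4.51 km × 2580/3260 = 3.57 km.

3.57 km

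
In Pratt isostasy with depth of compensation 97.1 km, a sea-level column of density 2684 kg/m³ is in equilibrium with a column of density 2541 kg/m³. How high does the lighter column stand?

ρ_ref D = ρ (D + h) → h = D (ρ_ref − ρ)/ρ.
h = 97.1 km × (2684 − 2541)/2541 = 5.46 km.

5.46 km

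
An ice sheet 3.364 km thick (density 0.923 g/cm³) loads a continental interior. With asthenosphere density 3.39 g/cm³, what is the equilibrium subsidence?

0.916 km

Isostatic balance requires: the ice load ρ_ice t is balanced by mantle displaced below, ρ_m s.
s = t ρ_ice / ρ_m = 3.364 km × 0.923/3.39 = 0.916 km.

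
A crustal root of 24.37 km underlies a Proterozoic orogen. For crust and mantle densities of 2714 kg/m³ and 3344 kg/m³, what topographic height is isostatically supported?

Isostatic balance requires: ρ_c h = (ρ_m − ρ_c) r.
h = r (ρ_m − ρ_c) / ρ_c = 24.37 km × (3344 − 2714) / 2714 = 5.66 km.

5.66 km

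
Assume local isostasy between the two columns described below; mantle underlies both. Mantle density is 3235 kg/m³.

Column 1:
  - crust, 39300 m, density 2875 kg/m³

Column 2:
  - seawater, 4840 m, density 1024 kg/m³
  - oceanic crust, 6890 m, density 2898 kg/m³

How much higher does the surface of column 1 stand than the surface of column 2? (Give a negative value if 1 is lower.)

348 m

For any compensation level in the mantle, the mantle terms cancel and isostasy reduces to e = (Σt_1 − Σt_2) − (Σ(ρt)_1 − Σ(ρt)_2) / ρ_m.
Σt_1 = 39300 m; Σt_2 = 11730 m; Σ(ρt)_1 = 112987500; Σ(ρt)_2 = 24923380 (in m·kg/m³).
e = (39300 − 11730) − (112987500 − 24923380) / 3235 = 348 m.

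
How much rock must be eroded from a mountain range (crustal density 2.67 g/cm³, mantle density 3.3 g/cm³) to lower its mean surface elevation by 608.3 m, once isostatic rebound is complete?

Net drop Δ = e − u = e − e ρ_c/ρ_m = e (ρ_m − ρ_c)/ρ_m.
e = Δ ρ_m/(ρ_m − ρ_c) = 608.3 m × 3.3/0.63 = 3190 m.

3190 m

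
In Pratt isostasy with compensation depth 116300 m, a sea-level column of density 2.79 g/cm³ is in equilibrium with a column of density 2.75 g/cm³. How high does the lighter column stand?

ρ_ref D = ρ (D + h) → h = D (ρ_ref − ρ)/ρ.
h = 116300 m × (2.79 − 2.75)/2.75 = 1690 m.

1690 m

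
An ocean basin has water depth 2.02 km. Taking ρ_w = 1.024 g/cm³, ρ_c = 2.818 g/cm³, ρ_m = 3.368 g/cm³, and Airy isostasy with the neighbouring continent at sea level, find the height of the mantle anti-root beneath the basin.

By Archimedes' principle applied to the lithosphere: replacing crust with seawater at the top is compensated by replacing crust with mantle at the base: d (ρ_c − ρ_w) = a (ρ_m − ρ_c).
a = d (ρ_c − ρ_w)/(ρ_m − ρ_c) = 2.02 km × 1.794/0.55 = 6.59 km.

6.59 km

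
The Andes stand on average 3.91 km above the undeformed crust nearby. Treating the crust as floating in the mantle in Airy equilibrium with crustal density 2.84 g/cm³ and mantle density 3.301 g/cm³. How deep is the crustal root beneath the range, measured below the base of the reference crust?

In Airy isostatic equilibrium: the weight of the topography is balanced by the buoyancy of the root, ρ_c h = (ρ_m − ρ_c) r.
r = h · ρ_c / (ρ_m − ρ_c) = 3.91 km × 2.84 / (3.301 − 2.84) = 24.1 km.

24.1 km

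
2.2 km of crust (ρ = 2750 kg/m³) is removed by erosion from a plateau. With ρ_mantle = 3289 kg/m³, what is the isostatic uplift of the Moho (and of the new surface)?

1.84 km

Unloading: uplift u = e ρ_c/ρ_m = 2.2 km × 2750/3289 = 1.84 km.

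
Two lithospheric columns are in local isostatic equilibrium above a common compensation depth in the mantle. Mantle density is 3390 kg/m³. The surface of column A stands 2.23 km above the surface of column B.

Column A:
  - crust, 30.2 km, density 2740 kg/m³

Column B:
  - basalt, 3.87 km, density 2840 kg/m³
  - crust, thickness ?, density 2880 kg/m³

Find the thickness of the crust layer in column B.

19.5 km

Take the compensation level at the base of the deeper column (depth z_c below the surface of column A) and equate Σ ρ_i t_i down to z_c; mantle fills any gap and the z_c terms cancel.
Column A: 30.2×2740 + (z_c − 30.2)×3390
Column B: 2.23×0 + 3.87×2840 + x×2880 + (z_c − 2.23 − 3.87 − x)×3390
The z_c×3390 term appears on both sides and cancels. Collect the known terms of each column as K = Σ(ρt)_known − 3390 × (depth of known layers): K_A = 82748 − 3390×30.2 = −19630; K_B = 10990.8 − 3390×(2.23 + 3.87) = −9688.2.
Balance: K_A = K_B − x×(3390 − 2880), so x = (K_B − K_A)/(3390 − 2880) = 9941.8/510 = 19.5 km.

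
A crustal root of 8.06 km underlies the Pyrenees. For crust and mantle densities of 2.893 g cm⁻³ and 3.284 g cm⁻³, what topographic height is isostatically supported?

1.09 km

For local isostatic compensation: ρ_c h = (ρ_m − ρ_c) r.
h = r (ρ_m − ρ_c) / ρ_c = 8.06 km × (3.284 − 2.893) / 2.893 = 1.09 km.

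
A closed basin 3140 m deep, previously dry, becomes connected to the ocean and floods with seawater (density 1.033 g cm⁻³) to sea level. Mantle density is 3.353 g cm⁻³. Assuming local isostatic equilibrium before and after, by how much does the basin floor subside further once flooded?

1400 m

After flooding the water column is d + s deep. Its weight must equal the weight of mantle displaced by the extra subsidence s: (d + s) ρ_w = s ρ_m.
s = d ρ_w / (ρ_m − ρ_w) = 3140 m × 1.033/(3.353 − 1.033) = 1400 m.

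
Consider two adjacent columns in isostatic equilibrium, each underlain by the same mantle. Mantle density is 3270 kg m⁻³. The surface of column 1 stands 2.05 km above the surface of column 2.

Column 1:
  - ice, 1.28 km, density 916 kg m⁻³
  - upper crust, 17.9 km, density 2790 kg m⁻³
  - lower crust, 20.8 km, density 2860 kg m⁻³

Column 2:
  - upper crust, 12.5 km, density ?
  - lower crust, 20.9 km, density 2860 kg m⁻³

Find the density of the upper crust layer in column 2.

Take the compensation level at the base of the deeper column (depth z_c below the surface of column 1) and equate Σ ρ_i t_i down to z_c; mantle fills any gap and the z_c terms cancel.
Column 1: 1.28×916 + 17.9×2790 + 20.8×2860 + (z_c − 39.98)×3270
Column 2: 2.05×0 + 12.5×ρ + 20.9×2860 + (z_c − 2.05 − 33.4)×3270
The z_c×3270 term appears on both sides and cancels. Collect the known terms of each column as K = Σ(ρt)_known − 3270 × (depth of known layers): K_1 = 110601.48 − 3270×39.98 = −20133.12; K_2 = 59774 − 3270×(2.05 + 33.4) = −56147.5.
Balance: K_1 = K_2 + 12.5×ρ, so ρ = (K_1 − K_2)/12.5 = 36014.4/12.5 = 2880 kg m⁻³.

2880 kg m⁻³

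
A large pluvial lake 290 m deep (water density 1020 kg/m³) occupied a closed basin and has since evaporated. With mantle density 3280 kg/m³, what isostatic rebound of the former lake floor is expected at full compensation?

90.2 m

u = d ρ_w/ρ_m = 290 m × 1020/3280 = 90.2 m.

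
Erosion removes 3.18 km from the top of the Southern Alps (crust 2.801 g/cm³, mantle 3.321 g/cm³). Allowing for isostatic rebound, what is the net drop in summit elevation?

Rebound u = e ρ_c/ρ_m = 3.18 km × 2.801/3.321 = 2.682 km.
Net surface drop = e − u = 3.18 km − 2.682 km = e (ρ_m − ρ_c)/ρ_m = 0.498 km.

0.498 km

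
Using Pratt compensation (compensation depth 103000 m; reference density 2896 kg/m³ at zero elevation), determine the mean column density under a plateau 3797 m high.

2790 kg/m³

Pratt balance: ρ_ref D = ρ (D + h).
ρ = ρ_ref D/(D + h) = 2896 × 103000 m/(103000 m + 3797 m) = 2790 kg/m³.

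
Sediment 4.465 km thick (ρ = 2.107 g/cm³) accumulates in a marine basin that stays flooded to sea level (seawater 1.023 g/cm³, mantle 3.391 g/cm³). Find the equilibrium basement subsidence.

2.04 km

Submarine loading: the sediment displaces seawater, and the subsidence is in turn flooded, so s (ρ_m − ρ_w) = t (ρ_sed − ρ_w).
s = 4.465 km × (2.107 − 1.023) / (3.391 − 1.023) = 2.04 km.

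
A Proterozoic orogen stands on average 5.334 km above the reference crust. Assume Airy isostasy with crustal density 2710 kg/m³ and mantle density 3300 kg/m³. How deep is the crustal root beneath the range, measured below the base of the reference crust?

Balancing pressure at the compensation depth: the weight of the topography is balanced by the buoyancy of the root, ρ_c h = (ρ_m − ρ_c) r.
r = h · ρ_c / (ρ_m − ρ_c) = 5.334 km × 2710 / (3300 − 2710) = 24.5 km.

24.5 km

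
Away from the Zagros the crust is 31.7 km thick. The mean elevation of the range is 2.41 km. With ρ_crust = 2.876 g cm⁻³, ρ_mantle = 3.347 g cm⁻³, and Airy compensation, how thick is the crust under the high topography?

Root depth r = h ρ_c / (ρ_m − ρ_c) = 2.41 km × 2.876 / 0.471 = 14.72 km.
Total thickness = T + h + r = 31.7 km + 2.41 km + 14.72 km = 48.8 km.

48.8 km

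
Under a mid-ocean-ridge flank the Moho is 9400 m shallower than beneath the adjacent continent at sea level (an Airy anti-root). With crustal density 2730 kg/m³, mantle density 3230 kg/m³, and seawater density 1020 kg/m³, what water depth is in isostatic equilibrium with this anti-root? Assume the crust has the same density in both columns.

2750 m

Replacing a thickness d of crust by seawater at the top must be balanced by replacing crust with mantle at the base: d (ρ_c − ρ_w) = a (ρ_m − ρ_c).
d = a (ρ_m − ρ_c)/(ρ_c − ρ_w) = 9400 m × 500/1710 = 2750 m.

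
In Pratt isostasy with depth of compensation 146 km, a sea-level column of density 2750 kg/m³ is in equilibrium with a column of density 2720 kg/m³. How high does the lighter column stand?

1.61 km

ρ_ref D = ρ (D + h) → h = D (ρ_ref − ρ)/ρ.
h = 146 km × (2750 − 2720)/2720 = 1.61 km.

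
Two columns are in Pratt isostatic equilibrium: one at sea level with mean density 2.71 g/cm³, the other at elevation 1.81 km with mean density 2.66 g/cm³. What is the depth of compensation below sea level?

ρ_ref D = ρ (D + h) → D (ρ_ref − ρ) = ρ h.
D = ρ h/(ρ_ref − ρ) = 2.66 × 1.81 km/(2.71 − 2.66) = 96.3 km.

96.3 km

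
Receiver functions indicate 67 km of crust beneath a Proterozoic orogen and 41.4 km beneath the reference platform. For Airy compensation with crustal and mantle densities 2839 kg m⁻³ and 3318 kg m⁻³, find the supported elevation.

Excess crust Δ = 67 km − 41.4 km = 25.6 km, split between elevation h and root r with h + r = Δ.
Airy balance ρ_c h = (ρ_m − ρ_c) r gives r = h ρ_c/(ρ_m − ρ_c), so h (1 + ρ_c/(ρ_m − ρ_c)) = Δ, i.e. h = Δ (ρ_m − ρ_c)/ρ_m.
h = 25.6 km × 479/3318 = 3.7 km.

3.7 km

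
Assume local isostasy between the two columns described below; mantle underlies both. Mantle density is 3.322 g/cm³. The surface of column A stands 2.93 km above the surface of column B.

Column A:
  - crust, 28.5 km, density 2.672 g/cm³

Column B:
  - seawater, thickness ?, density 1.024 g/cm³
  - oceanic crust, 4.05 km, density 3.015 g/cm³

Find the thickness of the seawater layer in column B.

Take the compensation level at the base of the deeper column (depth z_c below the surface of column A) and equate Σ ρ_i t_i down to z_c; mantle fills any gap and the z_c terms cancel.
Column A: 28.5×2.672 + (z_c − 28.5)×3.322
Column B: 2.93×0 + x×1.024 + 4.05×3.015 + (z_c − 2.93 − 4.05 − x)×3.322
The z_c×3.322 term appears on both sides and cancels. Collect the known terms of each column as K = Σ(ρt)_known − 3.322 × (depth of known layers): K_A = 76.152 − 3.322×28.5 = −18.525; K_B = 12.21075 − 3.322×(2.93 + 4.05) = −10.97681.
Balance: K_A = K_B − x×(3.322 − 1.024), so x = (K_B − K_A)/(3.322 − 1.024) = 7.54819/2.298 = 3.28 km.

3.28 km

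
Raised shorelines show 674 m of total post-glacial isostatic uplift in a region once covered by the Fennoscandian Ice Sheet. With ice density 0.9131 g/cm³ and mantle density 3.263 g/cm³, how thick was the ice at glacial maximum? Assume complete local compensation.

u = t ρ_ice/ρ_m → t = u ρ_m/ρ_ice = 674 m × 3.263/0.9131 = 2410 m.

2410 m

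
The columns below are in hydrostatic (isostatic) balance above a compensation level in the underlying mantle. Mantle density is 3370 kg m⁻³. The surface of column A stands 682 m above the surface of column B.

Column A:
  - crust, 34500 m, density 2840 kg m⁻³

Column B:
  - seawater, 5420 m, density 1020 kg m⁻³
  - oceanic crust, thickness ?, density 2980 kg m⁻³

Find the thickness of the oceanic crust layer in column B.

8330 m

Take the compensation level at the base of the deeper column (depth z_c below the surface of column A) and equate Σ ρ_i t_i down to z_c; mantle fills any gap and the z_c terms cancel.
Column A: 34500×2840 + (z_c − 34500)×3370
Column B: 682×0 + 5420×1020 + x×2980 + (z_c − 682 − 5420 − x)×3370
The z_c×3370 term appears on both sides and cancels. Collect the known terms of each column as K = Σ(ρt)_known − 3370 × (depth of known layers): K_A = 97980000 − 3370×34500 = −18285000; K_B = 5528400 − 3370×(682 + 5420) = −15035340.
Balance: K_A = K_B − x×(3370 − 2980), so x = (K_B − K_A)/(3370 − 2980) = 3249660/390 = 8330 m.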